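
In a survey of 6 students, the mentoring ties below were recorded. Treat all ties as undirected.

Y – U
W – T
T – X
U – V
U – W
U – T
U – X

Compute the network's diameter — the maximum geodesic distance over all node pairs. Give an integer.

Eccentricity of each node (its greatest distance to any other): T:2, U:1, V:2, W:2, X:2, Y:2.
The maximum eccentricity is 2, realized for instance by the pair T–V via T – U – V. So the diameter is 2.

2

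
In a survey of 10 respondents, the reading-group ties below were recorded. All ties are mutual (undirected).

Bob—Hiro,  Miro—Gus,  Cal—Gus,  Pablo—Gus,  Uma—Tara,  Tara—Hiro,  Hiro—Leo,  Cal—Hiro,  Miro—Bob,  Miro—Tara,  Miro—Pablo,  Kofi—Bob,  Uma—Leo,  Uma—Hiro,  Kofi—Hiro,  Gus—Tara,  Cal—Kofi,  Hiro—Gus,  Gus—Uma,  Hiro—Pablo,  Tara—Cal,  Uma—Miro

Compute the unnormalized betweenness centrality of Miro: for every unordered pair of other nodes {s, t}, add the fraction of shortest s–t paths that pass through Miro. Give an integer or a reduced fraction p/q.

8/3

Pairs whose geodesics pass through Miro — Gus–Bob: 1/2; Tara–Bob: 1/2; Tara–Pablo: 1/3; Bob–Uma: 1/2; Bob–Pablo: 1/2; Uma–Pablo: 1/3.
All other pairs contribute 0.
Summing the contributions gives betweenness(Miro) = 8/3.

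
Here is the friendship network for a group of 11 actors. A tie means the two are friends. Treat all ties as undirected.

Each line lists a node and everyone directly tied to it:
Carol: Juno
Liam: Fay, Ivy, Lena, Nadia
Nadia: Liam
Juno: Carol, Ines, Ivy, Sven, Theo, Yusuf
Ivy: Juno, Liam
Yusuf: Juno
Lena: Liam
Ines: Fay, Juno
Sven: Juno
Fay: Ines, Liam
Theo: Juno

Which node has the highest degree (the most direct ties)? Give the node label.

Juno

Degrees — Carol:1, Fay:2, Ines:2, Ivy:2, Juno:6, Lena:1, Liam:4, Nadia:1, Sven:1, Theo:1, Yusuf:1.
The maximum is 6, attained only by Juno.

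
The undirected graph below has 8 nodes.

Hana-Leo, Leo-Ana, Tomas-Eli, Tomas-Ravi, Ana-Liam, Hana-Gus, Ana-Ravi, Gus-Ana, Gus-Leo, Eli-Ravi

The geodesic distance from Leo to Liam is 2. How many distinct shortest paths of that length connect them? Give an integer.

1

The shortest distance is 2, and the only length-2 path is Leo–Ana–Liam. So there is exactly 1 shortest path.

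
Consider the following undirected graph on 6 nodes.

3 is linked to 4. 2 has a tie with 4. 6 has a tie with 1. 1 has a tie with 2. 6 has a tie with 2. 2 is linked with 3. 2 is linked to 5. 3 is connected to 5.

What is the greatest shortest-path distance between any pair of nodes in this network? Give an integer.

2

Eccentricity of each node (its greatest distance to any other): 1:2, 2:1, 3:2, 4:2, 5:2, 6:2.
The maximum eccentricity is 2, realized for instance by the pair 4–1 via 4 – 2 – 1. So the diameter is 2.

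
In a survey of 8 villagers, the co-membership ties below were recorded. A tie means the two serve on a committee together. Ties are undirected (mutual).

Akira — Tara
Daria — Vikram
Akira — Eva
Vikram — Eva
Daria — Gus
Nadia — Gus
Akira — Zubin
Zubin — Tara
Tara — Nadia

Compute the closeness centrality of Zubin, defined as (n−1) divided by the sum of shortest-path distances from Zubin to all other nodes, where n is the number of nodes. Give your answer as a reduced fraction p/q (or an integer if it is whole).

Distances from Zubin: Akira:1, Daria:4, Eva:2, Gus:3, Nadia:2, Tara:1, Vikram:3. Sum = 16.
n = 8, so closeness = 7/16.

7/16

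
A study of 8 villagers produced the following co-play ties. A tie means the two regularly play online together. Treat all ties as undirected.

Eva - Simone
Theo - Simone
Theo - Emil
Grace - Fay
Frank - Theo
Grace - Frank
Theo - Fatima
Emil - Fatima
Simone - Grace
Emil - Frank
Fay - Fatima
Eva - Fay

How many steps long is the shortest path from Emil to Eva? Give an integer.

One shortest route is Emil – Theo – Simone – Eva, which uses 3 edges, and at distance 2 from Emil we only reach {Fay, Grace, Simone}, which does not include Eva. So d(Emil,Eva) = 3.

3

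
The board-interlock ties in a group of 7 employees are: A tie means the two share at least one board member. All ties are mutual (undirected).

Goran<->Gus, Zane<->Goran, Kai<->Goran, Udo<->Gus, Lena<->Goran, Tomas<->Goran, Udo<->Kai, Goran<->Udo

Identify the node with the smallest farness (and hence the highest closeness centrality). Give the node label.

Farness (sum of distances to all others) for each node — Goran:6, Gus:10, Kai:10, Lena:11, Tomas:11, Udo:9, Zane:11.
The smallest farness is 6, for Goran, so Goran has the highest closeness.

Goran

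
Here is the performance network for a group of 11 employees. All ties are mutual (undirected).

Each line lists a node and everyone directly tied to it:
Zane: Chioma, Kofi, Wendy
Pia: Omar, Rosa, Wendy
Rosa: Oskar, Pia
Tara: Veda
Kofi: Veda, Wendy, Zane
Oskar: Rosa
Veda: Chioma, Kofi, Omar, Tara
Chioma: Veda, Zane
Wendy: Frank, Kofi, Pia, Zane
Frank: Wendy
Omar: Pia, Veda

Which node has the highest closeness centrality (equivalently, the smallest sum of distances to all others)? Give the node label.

Wendy

Farness (sum of distances to all others) for each node — Chioma:25, Frank:27, Kofi:20, Omar:21, Oskar:35, Pia:19, Rosa:26, Tara:29, Veda:20, Wendy:18, Zane:22.
The smallest farness is 18, for Wendy, so Wendy has the highest closeness.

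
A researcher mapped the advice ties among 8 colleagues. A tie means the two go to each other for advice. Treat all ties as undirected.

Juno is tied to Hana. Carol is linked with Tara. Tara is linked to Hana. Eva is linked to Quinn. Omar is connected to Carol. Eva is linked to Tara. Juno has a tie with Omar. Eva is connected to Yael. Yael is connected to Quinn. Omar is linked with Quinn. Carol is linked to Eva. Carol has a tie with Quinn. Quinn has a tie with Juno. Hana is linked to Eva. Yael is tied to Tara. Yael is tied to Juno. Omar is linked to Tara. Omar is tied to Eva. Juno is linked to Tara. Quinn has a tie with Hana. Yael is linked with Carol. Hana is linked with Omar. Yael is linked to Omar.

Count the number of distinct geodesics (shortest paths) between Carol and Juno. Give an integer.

The shortest distance is 2. The length-2 paths are: Carol–Quinn–Juno; Carol–Yael–Juno; Carol–Omar–Juno; Carol–Tara–Juno.
That gives 4 distinct shortest paths.

4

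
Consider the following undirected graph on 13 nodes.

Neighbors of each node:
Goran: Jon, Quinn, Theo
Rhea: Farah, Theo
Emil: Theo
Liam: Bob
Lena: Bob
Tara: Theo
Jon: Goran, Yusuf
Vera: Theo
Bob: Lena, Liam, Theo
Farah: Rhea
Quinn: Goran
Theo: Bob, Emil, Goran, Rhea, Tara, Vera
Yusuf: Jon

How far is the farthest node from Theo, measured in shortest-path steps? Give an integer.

Distances from Theo: Bob:1, Emil:1, Farah:2, Goran:1, Jon:2, Lena:2, Liam:2, Quinn:2, Rhea:1, Tara:1, Vera:1, Yusuf:3.
The largest is 3 (to Yusuf), so the eccentricity of Theo is 3.

3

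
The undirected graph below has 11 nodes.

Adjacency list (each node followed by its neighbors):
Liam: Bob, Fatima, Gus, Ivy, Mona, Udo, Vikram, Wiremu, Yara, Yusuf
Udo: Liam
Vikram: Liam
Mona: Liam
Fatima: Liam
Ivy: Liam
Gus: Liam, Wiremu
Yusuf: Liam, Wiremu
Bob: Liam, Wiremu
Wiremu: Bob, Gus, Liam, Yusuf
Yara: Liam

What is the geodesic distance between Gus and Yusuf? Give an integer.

2

One shortest route is Gus – Liam – Yusuf, which uses 2 edges, and Gus and Yusuf are not directly tied, so nothing shorter exists. So d(Gus,Yusuf) = 2.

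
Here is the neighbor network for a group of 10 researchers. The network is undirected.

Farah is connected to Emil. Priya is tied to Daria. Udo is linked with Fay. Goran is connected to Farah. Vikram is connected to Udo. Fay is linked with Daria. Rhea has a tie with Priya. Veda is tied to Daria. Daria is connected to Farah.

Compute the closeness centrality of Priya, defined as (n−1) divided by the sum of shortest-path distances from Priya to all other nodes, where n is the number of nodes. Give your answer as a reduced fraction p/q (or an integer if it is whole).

3/7

Distances from Priya: Daria:1, Emil:3, Farah:2, Fay:2, Goran:3, Rhea:1, Udo:3, Veda:2, Vikram:4. Sum = 21.
n = 10, so closeness = 9/21 = 3/7.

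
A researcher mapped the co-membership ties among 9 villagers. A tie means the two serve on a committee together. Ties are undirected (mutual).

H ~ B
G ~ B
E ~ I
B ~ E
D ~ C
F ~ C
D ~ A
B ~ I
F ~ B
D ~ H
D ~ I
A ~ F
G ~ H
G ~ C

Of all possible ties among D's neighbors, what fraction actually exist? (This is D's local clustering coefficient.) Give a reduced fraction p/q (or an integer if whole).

D's neighbors: A, C, H, and I (k = 4).
Possible neighbor pairs: C(4,2) = 6. Edges among them: none → e = 0.
Clustering(D) = 0/6 = 0.

0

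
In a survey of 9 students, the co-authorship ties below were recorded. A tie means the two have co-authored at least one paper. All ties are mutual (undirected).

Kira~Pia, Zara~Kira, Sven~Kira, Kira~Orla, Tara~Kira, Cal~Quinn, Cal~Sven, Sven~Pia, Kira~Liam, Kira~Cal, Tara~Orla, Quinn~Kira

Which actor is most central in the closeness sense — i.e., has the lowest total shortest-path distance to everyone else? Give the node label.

Farness (sum of distances to all others) for each node — Cal:13, Kira:8, Liam:15, Orla:14, Pia:14, Quinn:14, Sven:13, Tara:14, Zara:15.
The smallest farness is 8, for Kira, so Kira has the highest closeness.

Kira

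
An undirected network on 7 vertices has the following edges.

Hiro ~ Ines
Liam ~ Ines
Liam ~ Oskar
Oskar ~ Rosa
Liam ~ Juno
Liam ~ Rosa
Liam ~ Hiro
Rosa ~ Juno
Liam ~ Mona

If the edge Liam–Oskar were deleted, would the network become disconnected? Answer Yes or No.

Even without that edge, Liam still reaches Oskar via Liam – Rosa – Oskar, so the network stays connected. Not a bridge.

No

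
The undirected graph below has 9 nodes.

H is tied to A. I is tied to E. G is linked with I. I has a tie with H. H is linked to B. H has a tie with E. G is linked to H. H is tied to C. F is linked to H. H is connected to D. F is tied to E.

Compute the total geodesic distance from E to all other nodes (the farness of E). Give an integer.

Distances from E: A:2, B:2, C:2, D:2, F:1, G:2, H:1, I:1.
Sum = 2 + 2 + 2 + 2 + 1 + 2 + 1 + 1 = 13.

13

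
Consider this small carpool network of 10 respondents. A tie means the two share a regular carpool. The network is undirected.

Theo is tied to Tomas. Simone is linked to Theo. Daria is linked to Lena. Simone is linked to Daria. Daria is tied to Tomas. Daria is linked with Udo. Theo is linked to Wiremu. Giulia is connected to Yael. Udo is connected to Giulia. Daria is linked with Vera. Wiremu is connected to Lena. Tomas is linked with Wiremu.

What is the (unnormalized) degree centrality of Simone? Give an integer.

2

Simone is directly tied to Daria and Theo. That is 2 neighbors, so the degree of Simone is 2.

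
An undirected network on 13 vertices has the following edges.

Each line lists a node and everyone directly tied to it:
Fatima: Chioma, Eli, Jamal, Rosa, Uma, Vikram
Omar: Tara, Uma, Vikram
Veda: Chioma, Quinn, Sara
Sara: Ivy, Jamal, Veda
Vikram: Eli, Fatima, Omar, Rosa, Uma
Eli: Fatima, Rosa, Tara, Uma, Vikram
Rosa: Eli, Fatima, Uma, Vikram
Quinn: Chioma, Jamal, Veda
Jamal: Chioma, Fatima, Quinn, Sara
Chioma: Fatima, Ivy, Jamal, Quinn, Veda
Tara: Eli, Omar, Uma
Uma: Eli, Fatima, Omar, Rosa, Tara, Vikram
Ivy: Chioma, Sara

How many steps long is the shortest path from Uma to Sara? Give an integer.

One shortest route is Uma – Fatima – Jamal – Sara, which uses 3 edges, and at distance 2 from Uma we only reach {Chioma, Jamal}, which does not include Sara. So d(Uma,Sara) = 3.

3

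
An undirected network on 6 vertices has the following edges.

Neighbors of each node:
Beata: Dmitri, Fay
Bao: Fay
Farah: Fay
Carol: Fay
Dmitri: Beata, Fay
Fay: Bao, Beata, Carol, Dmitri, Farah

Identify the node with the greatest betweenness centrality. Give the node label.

Unnormalized betweenness of each node: Bao:0, Beata:0, Carol:0, Dmitri:0, Farah:0, Fay:9.
Fay has the largest value, 9, making it the main broker — the node through which the most shortest paths run.

Fay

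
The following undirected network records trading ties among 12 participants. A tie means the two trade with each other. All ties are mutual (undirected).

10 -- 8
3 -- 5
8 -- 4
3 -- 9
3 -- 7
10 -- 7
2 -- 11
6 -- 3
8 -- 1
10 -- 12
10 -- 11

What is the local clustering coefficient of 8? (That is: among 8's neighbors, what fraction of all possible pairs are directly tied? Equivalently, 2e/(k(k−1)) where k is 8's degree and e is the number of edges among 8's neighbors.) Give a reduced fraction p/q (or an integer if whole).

8's neighbors: 1, 4, and 10 (k = 3).
Possible neighbor pairs: C(3,2) = 3. Edges among them: none → e = 0.
Clustering(8) = 0/3 = 0.

0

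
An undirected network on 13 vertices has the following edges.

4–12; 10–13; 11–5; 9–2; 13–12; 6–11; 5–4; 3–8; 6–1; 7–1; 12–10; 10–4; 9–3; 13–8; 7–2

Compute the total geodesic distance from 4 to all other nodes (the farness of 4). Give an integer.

Distances from 4: 1:4, 2:6, 3:4, 5:1, 6:3, 7:5, 8:3, 9:5, 10:1, 11:2, 12:1, 13:2.
Sum = 4 + 6 + 4 + 1 + 3 + 5 + 3 + 5 + 1 + 2 + 1 + 2 = 37.

37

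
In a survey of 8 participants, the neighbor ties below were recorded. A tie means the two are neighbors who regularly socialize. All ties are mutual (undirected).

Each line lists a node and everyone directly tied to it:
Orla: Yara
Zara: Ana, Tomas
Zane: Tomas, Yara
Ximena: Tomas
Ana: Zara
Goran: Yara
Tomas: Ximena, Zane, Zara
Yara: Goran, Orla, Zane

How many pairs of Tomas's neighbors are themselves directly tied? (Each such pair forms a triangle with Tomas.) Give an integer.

Tomas's neighbors are Ximena, Zane, and Zara, but none of them are tied to each other, so no triangle contains Tomas.

0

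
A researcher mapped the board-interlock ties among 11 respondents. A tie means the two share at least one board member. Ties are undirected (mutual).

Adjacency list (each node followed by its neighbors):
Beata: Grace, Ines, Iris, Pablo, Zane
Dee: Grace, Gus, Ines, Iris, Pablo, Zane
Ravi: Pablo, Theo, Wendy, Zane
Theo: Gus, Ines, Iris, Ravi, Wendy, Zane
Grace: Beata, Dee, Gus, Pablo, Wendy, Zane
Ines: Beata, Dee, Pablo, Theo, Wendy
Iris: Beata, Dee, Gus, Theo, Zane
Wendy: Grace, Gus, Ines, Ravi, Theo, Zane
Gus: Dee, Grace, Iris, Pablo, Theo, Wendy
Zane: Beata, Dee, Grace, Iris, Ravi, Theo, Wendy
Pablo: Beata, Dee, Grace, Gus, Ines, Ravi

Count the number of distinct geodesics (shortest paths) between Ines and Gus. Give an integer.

The shortest distance is 2. The length-2 paths are: Ines–Wendy–Gus; Ines–Pablo–Gus; Ines–Theo–Gus; Ines–Dee–Gus.
That gives 4 distinct shortest paths.

4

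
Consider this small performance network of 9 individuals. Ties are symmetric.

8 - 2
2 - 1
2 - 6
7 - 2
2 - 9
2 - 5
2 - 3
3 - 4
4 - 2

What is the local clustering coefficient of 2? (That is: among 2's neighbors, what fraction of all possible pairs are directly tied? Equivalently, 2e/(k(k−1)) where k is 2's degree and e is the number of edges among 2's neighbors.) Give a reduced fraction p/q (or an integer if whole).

2's neighbors: 1, 3, 4, 5, 6, 7, 8, and 9 (k = 8).
Possible neighbor pairs: C(8,2) = 28. Edges among them: 3–4 → e = 1.
Clustering(2) = 1/28.

1/28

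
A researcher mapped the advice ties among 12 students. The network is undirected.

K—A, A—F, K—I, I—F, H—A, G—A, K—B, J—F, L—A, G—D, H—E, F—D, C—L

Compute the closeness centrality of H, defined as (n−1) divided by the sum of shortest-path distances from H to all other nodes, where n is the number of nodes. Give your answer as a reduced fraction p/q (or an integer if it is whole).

Distances from H: A:1, B:3, C:3, D:3, E:1, F:2, G:2, I:3, J:3, K:2, L:2. Sum = 25.
n = 12, so closeness = 11/25.

11/25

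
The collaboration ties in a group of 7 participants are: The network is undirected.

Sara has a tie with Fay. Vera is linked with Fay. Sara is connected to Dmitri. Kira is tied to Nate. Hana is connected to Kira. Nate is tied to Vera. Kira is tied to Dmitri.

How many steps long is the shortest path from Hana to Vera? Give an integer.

3

One shortest route is Hana – Kira – Nate – Vera, which uses 3 edges, and at distance 2 from Hana we only reach {Dmitri, Nate}, which does not include Vera. So d(Hana,Vera) = 3.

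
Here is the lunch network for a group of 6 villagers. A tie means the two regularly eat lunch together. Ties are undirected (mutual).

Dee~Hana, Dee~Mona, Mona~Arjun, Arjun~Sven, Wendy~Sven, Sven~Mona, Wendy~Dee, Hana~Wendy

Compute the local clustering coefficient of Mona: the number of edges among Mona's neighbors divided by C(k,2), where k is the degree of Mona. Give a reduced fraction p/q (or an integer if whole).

1/3

Mona's neighbors: Arjun, Dee, and Sven (k = 3).
Possible neighbor pairs: C(3,2) = 3. Edges among them: Arjun–Sven → e = 1.
Clustering(Mona) = 1/3.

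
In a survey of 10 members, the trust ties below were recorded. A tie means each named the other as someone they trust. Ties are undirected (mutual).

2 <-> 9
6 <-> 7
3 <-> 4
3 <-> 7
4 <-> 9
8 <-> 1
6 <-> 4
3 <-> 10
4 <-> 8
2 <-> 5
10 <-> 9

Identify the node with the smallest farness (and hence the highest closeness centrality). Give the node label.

4

Farness (sum of distances to all others) for each node — 1:29, 2:23, 3:19, 4:15, 5:31, 6:21, 7:25, 8:21, 9:17, 10:21.
The smallest farness is 15, for 4, so 4 has the highest closeness.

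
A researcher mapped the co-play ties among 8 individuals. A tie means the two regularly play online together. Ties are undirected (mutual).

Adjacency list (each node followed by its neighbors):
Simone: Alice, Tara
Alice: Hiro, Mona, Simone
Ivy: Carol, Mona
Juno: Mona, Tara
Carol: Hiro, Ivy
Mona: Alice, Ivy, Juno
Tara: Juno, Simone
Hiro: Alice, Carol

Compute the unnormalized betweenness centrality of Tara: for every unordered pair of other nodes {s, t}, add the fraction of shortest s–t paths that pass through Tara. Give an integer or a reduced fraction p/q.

1

Pairs whose geodesics pass through Tara — Simone–Juno: 1.
All other pairs contribute 0.
Summing the contributions gives betweenness(Tara) = 1.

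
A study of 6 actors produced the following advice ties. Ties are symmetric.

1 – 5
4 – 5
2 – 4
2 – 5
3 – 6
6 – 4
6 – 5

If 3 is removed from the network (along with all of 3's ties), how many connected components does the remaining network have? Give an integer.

3's neighbors (6) remain reachable from one another through other ties, so the rest of the network stays in one piece.

1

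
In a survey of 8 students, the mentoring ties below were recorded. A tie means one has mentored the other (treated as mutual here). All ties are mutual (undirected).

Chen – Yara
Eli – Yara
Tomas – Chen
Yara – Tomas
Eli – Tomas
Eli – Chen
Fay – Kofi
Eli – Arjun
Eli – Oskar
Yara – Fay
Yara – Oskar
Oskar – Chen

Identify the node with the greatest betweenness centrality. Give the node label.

Yara

Unnormalized betweenness of each node: Arjun:0, Chen:1/3, Eli:19/3, Fay:6, Kofi:0, Oskar:0, Tomas:0, Yara:31/3.
Yara has the largest value, 31/3, making it the main broker — the node through which the most shortest paths run.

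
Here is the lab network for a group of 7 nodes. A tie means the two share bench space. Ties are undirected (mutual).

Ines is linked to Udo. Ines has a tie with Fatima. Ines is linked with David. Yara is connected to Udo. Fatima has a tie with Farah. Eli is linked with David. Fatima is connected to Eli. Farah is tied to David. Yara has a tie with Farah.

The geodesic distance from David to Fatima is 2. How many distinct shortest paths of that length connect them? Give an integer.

3

The shortest distance is 2. The length-2 paths are: David–Ines–Fatima; David–Eli–Fatima; David–Farah–Fatima.
That gives 3 distinct shortest paths.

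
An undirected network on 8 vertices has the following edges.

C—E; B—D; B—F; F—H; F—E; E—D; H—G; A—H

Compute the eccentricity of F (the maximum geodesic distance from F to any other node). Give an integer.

Distances from F: A:2, B:1, C:2, D:2, E:1, G:2, H:1.
The largest is 2 (to A, G, D, and C), so the eccentricity of F is 2.

2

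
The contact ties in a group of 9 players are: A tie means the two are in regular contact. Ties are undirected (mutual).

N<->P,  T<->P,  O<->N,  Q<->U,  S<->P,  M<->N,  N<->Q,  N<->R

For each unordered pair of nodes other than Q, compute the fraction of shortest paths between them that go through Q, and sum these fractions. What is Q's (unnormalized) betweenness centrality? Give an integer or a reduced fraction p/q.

Pairs whose geodesics pass through Q — O–U: 1; R–U: 1; N–U: 1; M–U: 1; U–P: 1; U–S: 1; U–T: 1.
All other pairs contribute 0.
Summing the contributions gives betweenness(Q) = 7.

7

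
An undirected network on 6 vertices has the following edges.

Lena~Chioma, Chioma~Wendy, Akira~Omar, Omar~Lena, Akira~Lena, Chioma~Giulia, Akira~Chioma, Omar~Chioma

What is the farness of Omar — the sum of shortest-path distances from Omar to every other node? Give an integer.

Distances from Omar: Akira:1, Chioma:1, Giulia:2, Lena:1, Wendy:2.
Sum = 1 + 1 + 2 + 1 + 2 = 7.

7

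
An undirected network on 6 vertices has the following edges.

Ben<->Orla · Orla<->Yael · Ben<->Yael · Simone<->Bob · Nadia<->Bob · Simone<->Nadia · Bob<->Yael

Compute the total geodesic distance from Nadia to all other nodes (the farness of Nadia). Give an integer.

10

Distances from Nadia: Ben:3, Bob:1, Orla:3, Simone:1, Yael:2.
Sum = 3 + 1 + 3 + 1 + 2 = 10.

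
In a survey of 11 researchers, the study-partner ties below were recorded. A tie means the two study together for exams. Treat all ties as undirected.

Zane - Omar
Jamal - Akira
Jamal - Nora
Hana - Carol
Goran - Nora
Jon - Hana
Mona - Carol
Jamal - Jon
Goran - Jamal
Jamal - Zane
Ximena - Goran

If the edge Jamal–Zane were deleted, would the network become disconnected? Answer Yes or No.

Without the Jamal–Zane edge there is no alternate route between Jamal and Zane, so the network disconnects. It is a bridge.

Yes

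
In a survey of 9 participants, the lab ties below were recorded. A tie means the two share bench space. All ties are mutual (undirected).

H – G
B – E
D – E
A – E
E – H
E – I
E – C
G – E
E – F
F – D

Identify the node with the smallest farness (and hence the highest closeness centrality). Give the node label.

E

Farness (sum of distances to all others) for each node — A:15, B:15, C:15, D:14, E:8, F:14, G:14, H:14, I:15.
The smallest farness is 8, for E, so E has the highest closeness.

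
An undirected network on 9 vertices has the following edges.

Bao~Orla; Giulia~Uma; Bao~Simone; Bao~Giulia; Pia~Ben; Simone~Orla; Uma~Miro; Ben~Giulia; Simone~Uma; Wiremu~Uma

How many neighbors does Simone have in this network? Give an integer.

3

Simone is directly tied to Bao, Orla, and Uma. That is 3 neighbors, so the degree of Simone is 3.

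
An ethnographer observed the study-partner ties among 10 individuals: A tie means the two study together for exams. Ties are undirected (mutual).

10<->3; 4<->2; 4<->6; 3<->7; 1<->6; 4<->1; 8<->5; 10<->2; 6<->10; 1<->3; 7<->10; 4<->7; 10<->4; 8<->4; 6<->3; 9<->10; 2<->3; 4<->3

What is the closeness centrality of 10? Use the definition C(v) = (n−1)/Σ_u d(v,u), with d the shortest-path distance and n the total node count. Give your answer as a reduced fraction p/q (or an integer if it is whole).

Distances from 10: 1:2, 2:1, 3:1, 4:1, 5:3, 6:1, 7:1, 8:2, 9:1. Sum = 13.
n = 10, so closeness = 9/13.

9/13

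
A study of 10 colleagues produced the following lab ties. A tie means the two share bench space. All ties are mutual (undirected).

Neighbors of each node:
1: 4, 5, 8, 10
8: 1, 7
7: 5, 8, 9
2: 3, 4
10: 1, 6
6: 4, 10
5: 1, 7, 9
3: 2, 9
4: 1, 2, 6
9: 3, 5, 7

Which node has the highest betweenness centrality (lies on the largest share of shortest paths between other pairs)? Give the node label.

1

Unnormalized betweenness of each node: 1:89/6, 2:4, 3:10/3, 4:28/3, 5:6, 6:4/3, 7:5/2, 8:2, 9:16/3, 10:7/3.
1 has the largest value, 89/6, making it the main broker — the node through which the most shortest paths run.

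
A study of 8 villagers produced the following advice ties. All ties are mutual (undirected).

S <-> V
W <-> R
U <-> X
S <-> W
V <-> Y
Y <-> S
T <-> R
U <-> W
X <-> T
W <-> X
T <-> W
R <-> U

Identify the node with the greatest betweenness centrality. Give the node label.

Unnormalized betweenness of each node: R:1/3, S:10, T:1/3, U:1/3, V:0, W:38/3, X:1/3, Y:0.
W has the largest value, 38/3, making it the main broker — the node through which the most shortest paths run.

W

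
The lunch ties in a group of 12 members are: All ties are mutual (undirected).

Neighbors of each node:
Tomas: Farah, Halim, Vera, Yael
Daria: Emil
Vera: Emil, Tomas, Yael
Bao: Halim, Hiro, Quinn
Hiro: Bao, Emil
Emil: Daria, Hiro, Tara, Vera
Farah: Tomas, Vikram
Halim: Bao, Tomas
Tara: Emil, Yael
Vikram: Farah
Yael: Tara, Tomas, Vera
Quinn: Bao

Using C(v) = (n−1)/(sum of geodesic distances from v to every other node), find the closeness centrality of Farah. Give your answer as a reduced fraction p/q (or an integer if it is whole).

Distances from Farah: Bao:3, Daria:4, Emil:3, Halim:2, Hiro:4, Quinn:4, Tara:3, Tomas:1, Vera:2, Vikram:1, Yael:2. Sum = 29.
n = 12, so closeness = 11/29.

11/29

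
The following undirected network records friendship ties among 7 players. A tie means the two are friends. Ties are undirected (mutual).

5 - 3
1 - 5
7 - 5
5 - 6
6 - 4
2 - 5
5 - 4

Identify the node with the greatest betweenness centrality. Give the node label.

Unnormalized betweenness of each node: 1:0, 2:0, 3:0, 4:0, 5:14, 6:0, 7:0.
5 has the largest value, 14, making it the main broker — the node through which the most shortest paths run.

5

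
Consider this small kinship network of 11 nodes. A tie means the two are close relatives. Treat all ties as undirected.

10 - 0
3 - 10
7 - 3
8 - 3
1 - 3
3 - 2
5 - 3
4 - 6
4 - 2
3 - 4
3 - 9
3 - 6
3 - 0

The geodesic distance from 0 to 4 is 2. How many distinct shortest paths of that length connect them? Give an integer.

1

The shortest distance is 2, and the only length-2 path is 0–3–4. So there is exactly 1 shortest path.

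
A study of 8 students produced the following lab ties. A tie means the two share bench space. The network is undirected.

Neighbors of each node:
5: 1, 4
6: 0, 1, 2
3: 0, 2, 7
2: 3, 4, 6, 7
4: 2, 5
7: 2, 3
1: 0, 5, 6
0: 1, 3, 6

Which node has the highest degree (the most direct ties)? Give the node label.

2

Degrees — 0:3, 1:3, 2:4, 3:3, 4:2, 5:2, 6:3, 7:2.
The maximum is 4, attained only by 2.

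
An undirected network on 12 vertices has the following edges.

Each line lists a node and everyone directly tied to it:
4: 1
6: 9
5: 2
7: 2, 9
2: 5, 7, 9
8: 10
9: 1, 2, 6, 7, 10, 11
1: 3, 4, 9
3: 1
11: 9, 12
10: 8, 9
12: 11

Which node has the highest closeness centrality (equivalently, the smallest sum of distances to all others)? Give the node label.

9

Farness (sum of distances to all others) for each node — 1:22, 2:23, 3:32, 4:32, 5:33, 6:26, 7:24, 8:34, 9:16, 10:24, 11:24, 12:34.
The smallest farness is 16, for 9, so 9 has the highest closeness.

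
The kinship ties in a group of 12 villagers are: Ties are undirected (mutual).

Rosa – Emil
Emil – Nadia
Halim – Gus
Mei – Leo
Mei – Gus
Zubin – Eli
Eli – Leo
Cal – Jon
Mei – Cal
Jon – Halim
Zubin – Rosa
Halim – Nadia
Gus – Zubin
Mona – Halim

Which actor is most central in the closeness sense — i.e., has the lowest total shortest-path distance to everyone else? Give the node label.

Gus

Farness (sum of distances to all others) for each node — Cal:28, Eli:29, Emil:30, Gus:20, Halim:21, Jon:27, Leo:29, Mei:24, Mona:31, Nadia:27, Rosa:29, Zubin:23.
The smallest farness is 20, for Gus, so Gus has the highest closeness.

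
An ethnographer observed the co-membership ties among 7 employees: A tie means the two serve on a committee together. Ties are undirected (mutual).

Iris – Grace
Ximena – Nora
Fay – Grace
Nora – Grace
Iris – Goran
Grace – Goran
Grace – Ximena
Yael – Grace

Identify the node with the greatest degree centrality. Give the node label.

Grace

Degrees — Fay:1, Goran:2, Grace:6, Iris:2, Nora:2, Ximena:2, Yael:1.
The maximum is 6, attained only by Grace.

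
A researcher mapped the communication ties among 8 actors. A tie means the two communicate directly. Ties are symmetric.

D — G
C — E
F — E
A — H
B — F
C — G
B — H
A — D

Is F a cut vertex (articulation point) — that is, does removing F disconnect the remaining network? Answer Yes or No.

No

Even without F, every remaining node can still reach every other (the residual graph is connected), so F is not a cut vertex.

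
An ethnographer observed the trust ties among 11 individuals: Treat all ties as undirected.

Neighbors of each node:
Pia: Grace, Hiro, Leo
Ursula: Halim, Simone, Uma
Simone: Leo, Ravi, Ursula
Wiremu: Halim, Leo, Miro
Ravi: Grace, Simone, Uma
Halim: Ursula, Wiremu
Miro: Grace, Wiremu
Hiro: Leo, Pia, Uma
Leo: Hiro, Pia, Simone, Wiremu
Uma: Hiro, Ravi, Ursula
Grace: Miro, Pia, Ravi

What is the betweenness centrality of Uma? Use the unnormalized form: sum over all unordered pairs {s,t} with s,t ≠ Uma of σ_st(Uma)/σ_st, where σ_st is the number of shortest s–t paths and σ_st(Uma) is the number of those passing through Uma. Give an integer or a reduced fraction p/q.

9/2

Pairs whose geodesics pass through Uma — Hiro–Ravi: 1; Hiro–Ursula: 1; Hiro–Halim: 1/2; Ravi–Ursula: 1/2; Ravi–Halim: 1/2; Ursula–Grace: 1/2; Ursula–Pia: 1/2.
All other pairs contribute 0.
Summing the contributions gives betweenness(Uma) = 9/2.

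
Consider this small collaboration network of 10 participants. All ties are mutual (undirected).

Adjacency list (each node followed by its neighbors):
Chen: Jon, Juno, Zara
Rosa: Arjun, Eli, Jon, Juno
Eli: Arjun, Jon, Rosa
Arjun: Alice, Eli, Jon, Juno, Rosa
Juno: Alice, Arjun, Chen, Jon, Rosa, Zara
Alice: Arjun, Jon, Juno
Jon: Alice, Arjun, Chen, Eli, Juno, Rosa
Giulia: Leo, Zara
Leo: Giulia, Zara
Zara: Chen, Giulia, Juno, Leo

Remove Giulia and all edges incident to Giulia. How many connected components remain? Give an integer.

1

Giulia's neighbors (Leo and Zara) remain reachable from one another through other ties, so the rest of the network stays in one piece.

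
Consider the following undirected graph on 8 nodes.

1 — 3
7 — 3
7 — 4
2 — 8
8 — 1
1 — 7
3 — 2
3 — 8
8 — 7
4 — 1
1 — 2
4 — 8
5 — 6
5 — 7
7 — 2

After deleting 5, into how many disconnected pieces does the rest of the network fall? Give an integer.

Without 5, the remaining ties split the others into: {1, 2, 3, 4, 7, 8}; {6}.
That's 2 separate components.

2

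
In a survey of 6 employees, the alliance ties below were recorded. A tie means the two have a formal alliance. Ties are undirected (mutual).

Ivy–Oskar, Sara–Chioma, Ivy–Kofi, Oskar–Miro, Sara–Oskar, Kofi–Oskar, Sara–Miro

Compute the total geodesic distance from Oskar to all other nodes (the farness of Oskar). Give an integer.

6

Distances from Oskar: Chioma:2, Ivy:1, Kofi:1, Miro:1, Sara:1.
Sum = 2 + 1 + 1 + 1 + 1 = 6.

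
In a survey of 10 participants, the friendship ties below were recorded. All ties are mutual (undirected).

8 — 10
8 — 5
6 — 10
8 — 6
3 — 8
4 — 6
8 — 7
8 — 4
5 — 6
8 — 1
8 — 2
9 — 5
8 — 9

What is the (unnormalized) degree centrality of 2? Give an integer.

2 is directly tied to 8. That is 1 neighbor, so the degree of 2 is 1.

1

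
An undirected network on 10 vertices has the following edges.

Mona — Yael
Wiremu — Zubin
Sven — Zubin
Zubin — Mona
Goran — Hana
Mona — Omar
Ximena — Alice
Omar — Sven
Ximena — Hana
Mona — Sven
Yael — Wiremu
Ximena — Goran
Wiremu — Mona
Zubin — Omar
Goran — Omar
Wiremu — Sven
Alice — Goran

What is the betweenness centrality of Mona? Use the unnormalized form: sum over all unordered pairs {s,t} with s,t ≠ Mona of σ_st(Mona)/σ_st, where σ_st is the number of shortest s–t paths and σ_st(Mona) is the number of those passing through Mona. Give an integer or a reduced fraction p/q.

Pairs whose geodesics pass through Mona — Sven–Yael: 1/2; Wiremu–Omar: 1/3; Wiremu–Alice: 1/3; Wiremu–Ximena: 1/3; Wiremu–Hana: 1/3; Wiremu–Goran: 1/3; Omar–Yael: 1; Yael–Zubin: 1/2; Yael–Alice: 1; Yael–Ximena: 1; Yael–Hana: 1; Yael–Goran: 1.
All other pairs contribute 0.
Summing the contributions gives betweenness(Mona) = 23/3.

23/3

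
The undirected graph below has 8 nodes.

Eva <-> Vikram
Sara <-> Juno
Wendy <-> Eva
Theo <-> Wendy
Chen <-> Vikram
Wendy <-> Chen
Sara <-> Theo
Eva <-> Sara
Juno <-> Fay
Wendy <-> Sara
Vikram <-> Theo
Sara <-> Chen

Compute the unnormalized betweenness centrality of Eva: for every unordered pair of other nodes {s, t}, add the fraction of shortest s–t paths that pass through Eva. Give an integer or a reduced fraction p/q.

4/3

Pairs whose geodesics pass through Eva — Vikram–Sara: 1/3; Vikram–Wendy: 1/3; Vikram–Fay: 1/3; Vikram–Juno: 1/3.
All other pairs contribute 0.
Summing the contributions gives betweenness(Eva) = 4/3.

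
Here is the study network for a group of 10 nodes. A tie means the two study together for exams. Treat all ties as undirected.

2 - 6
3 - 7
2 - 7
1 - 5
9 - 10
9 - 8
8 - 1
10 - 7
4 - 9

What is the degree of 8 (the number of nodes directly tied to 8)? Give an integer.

8 is directly tied to 1 and 9. That is 2 neighbors, so the degree of 8 is 2.

2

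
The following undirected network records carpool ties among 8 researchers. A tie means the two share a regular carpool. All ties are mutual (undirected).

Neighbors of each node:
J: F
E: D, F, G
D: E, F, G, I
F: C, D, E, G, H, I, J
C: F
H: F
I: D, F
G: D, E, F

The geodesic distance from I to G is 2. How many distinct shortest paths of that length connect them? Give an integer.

The shortest distance is 2. The length-2 paths are: I–F–G; I–D–G.
That gives 2 distinct shortest paths.

2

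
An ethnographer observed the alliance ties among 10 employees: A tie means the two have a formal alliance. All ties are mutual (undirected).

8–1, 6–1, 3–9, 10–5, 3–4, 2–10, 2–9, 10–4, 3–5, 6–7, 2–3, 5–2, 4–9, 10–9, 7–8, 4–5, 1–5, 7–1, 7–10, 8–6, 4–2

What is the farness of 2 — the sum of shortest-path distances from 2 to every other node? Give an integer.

Distances from 2: 1:2, 3:1, 4:1, 5:1, 6:3, 7:2, 8:3, 9:1, 10:1.
Sum = 2 + 1 + 1 + 1 + 3 + 2 + 3 + 1 + 1 = 15.

15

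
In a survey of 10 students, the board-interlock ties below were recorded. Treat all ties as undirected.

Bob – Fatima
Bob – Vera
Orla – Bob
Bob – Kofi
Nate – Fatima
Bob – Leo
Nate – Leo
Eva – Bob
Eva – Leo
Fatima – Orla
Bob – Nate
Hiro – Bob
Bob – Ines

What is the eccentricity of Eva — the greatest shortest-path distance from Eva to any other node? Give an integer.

Distances from Eva: Bob:1, Fatima:2, Hiro:2, Ines:2, Kofi:2, Leo:1, Nate:2, Orla:2, Vera:2.
The largest is 2 (to Vera, Kofi, Orla, Hiro, Nate, Fatima, and Ines), so the eccentricity of Eva is 2.

2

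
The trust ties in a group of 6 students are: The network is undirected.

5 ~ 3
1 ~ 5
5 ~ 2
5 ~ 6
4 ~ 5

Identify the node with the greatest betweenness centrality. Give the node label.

Unnormalized betweenness of each node: 1:0, 2:0, 3:0, 4:0, 5:10, 6:0.
5 has the largest value, 10, making it the main broker — the node through which the most shortest paths run.

5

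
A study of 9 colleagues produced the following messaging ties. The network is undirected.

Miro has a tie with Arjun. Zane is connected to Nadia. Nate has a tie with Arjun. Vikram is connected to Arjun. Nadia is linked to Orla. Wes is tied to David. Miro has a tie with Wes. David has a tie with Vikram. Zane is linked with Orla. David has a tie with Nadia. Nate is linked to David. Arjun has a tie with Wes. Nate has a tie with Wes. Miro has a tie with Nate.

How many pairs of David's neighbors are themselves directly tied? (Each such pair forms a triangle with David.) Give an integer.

1

David's neighbors: Nadia, Nate, Vikram, and Wes.
Neighbor pairs that are themselves tied: David–Nate–Wes. Each forms one triangle with David, for 1 in total.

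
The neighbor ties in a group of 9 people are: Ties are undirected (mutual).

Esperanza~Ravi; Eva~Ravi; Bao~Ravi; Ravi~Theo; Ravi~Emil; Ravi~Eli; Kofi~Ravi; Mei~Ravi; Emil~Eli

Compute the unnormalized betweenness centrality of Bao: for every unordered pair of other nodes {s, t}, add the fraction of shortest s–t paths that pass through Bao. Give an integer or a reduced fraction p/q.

0

No shortest path between any pair of other nodes passes through Bao.
Summing the contributions gives betweenness(Bao) = 0.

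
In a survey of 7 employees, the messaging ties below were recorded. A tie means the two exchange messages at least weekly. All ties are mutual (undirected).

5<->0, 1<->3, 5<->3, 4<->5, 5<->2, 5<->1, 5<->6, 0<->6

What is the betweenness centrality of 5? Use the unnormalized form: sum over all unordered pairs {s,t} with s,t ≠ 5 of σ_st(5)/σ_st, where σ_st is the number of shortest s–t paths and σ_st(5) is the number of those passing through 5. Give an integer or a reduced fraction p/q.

Pairs whose geodesics pass through 5 — 3–2: 1; 3–4: 1; 3–6: 1; 3–0: 1; 1–2: 1; 1–4: 1; 1–6: 1; 1–0: 1; 2–4: 1; 2–6: 1; 2–0: 1; 4–6: 1; 4–0: 1.
All other pairs contribute 0.
Summing the contributions gives betweenness(5) = 13.

13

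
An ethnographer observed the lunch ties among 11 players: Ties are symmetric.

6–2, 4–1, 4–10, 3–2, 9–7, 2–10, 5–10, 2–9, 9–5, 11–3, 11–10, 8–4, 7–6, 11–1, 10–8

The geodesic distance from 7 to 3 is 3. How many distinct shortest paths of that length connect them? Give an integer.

2

The shortest distance is 3. The length-3 paths are: 7–9–2–3; 7–6–2–3.
That gives 2 distinct shortest paths.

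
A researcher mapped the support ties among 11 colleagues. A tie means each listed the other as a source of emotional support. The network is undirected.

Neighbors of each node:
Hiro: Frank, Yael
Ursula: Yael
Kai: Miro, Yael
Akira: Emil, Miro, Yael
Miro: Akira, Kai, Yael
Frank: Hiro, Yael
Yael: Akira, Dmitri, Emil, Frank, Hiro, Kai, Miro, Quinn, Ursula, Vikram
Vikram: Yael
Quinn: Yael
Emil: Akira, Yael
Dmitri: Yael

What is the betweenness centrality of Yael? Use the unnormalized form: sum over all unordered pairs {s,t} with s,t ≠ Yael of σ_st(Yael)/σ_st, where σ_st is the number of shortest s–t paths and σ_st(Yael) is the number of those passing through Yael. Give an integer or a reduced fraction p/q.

Pairs whose geodesics pass through Yael — Frank–Miro: 1; Frank–Kai: 1; Frank–Vikram: 1; Frank–Emil: 1; Frank–Ursula: 1; Frank–Akira: 1; Frank–Dmitri: 1; Frank–Quinn: 1; Miro–Vikram: 1; Miro–Emil: 1/2; Miro–Ursula: 1; Miro–Dmitri: 1; Miro–Hiro: 1; Miro–Quinn: 1 … (+27 more pairs).
All other pairs contribute 0.
Summing the contributions gives betweenness(Yael) = 40.

40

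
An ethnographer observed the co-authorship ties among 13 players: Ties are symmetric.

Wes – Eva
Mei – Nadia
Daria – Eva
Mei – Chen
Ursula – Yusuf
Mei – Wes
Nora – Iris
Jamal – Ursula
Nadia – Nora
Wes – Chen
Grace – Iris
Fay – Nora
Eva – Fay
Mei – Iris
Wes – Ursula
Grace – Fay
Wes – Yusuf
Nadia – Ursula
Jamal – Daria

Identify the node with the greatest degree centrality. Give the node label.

Degrees — Chen:2, Daria:2, Eva:3, Fay:3, Grace:2, Iris:3, Jamal:2, Mei:4, Nadia:3, Nora:3, Ursula:4, Wes:5, Yusuf:2.
The maximum is 5, attained only by Wes.

Wes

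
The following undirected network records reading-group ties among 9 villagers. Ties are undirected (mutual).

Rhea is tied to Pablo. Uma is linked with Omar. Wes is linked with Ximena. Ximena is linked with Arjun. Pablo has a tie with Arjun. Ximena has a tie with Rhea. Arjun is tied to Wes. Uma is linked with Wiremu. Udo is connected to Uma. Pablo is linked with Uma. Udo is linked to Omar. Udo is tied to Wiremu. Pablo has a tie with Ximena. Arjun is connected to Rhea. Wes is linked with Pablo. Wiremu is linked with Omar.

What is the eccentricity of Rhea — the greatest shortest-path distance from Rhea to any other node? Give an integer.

3

Distances from Rhea: Arjun:1, Omar:3, Pablo:1, Udo:3, Uma:2, Wes:2, Wiremu:3, Ximena:1.
The largest is 3 (to Omar, Udo, and Wiremu), so the eccentricity of Rhea is 3.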